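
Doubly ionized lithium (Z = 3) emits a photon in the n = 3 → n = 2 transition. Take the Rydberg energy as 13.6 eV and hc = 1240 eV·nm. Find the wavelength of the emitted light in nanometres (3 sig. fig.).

72.9 nm

For Z = 3 the level energies scale as Z², so the effective Rydberg energy is 13.6 × 9 = 122.4 eV.
ΔE = 122.4 × (1/2² − 1/3²) = 122.4 × 0.1389 = 17.00 eV.
λ = hc/ΔE = 1240 / 17.00 = 72.9 nm.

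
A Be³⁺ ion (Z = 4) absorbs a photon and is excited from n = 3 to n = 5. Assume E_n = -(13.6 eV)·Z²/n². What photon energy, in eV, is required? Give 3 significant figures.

The Bohr energies scale as Z², so for Z = 4: E_n = −217.6/n² eV.
E_5 = −217.6/25 = −8.704 eV and E_3 = −217.6/9 = −24.18 eV.
The photon energy is |E_5 − E_3| = 15.5 eV.

15.5 eV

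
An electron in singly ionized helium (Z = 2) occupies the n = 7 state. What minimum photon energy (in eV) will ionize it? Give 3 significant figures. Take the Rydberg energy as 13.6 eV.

1.11 eV

E_n = −13.6 Z²/n² = −54.40/n² eV for Z = 2.
E_7 = −54.40/49 = −1.11 eV, so ionization (to E = 0) requires 1.11 eV.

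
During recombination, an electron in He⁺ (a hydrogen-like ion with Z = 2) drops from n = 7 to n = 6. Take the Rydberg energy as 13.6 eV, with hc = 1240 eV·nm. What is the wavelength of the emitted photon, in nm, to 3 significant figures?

For Z = 2 the level energies scale as Z², so the effective Rydberg energy is 13.6 × 4 = 54.40 eV.
ΔE = 54.40 × (1/6² − 1/7²) = 54.40 × 0.007370 = 0.4009 eV.
λ = hc/ΔE = 1240 / 0.4009 = 3090 nm.

3090 nm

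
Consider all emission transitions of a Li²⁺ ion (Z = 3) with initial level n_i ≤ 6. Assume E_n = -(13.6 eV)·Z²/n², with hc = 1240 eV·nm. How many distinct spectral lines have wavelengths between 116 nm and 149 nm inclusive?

2

Enumerate all n_i → n_f pairs with 1 ≤ n_f < n_i ≤ 6 and compute λ = 1240 / [13.6·9·(1/n_f² − 1/n_i²)].
Lines falling in [116, 149] nm: 6→3 (121.6 nm), 5→3 (142.5 nm).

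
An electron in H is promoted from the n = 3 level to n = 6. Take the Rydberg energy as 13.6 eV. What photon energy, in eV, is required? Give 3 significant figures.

1.13 eV

E_6 = −13.60/36 = −0.3778 eV and E_3 = −13.60/9 = −1.511 eV.
The photon energy is |E_6 − E_3| = 1.13 eV.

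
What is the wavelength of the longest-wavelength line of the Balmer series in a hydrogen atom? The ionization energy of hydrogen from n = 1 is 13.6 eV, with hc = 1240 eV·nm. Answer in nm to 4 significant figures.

The Balmer series terminates on n_f = 2; the first line has n_i = 2+1 = 3.
ΔE = 13.60 × (1/2² − 1/3²) = 1.889 eV.
λ = 1240 / 1.889 = 656.5 nm.

656.5 nm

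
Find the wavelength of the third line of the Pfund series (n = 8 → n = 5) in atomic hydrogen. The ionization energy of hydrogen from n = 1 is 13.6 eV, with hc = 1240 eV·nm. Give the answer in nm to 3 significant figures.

3740 nm

The Pfund series terminates on n_f = 5; the third line has n_i = 5+3 = 8.
ΔE = 13.60 × (1/5² − 1/8²) = 0.3315 eV.
λ = 1240 / 0.3315 = 3740 nm.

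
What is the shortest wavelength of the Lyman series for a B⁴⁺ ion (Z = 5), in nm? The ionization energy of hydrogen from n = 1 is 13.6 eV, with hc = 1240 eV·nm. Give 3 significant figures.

3.65 nm

The Lyman series has lower level n_f = 1; the series limit corresponds to n_i → ∞.
ΔE_max = 13.6 × 25 / 1² = 340.0 eV.
λ_min = 1240 / 340.0 = 3.65 nm.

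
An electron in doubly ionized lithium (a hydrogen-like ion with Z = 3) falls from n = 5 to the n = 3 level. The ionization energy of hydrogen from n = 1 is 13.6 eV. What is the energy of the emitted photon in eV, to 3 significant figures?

The Bohr energies scale as Z², so for Z = 3: E_n = −122.4/n² eV.
E_5 = −122.4/25 = −4.896 eV and E_3 = −122.4/9 = −13.60 eV.
The photon energy is |E_5 − E_3| = 8.70 eV.

8.70 eV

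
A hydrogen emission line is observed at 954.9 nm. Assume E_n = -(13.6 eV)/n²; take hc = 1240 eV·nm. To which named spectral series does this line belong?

Paschen

ΔE = 1240/954.9 = 1.299 eV.
This matches 13.6 × (1/3² − 1/8²), so n_f = 3: the Paschen series.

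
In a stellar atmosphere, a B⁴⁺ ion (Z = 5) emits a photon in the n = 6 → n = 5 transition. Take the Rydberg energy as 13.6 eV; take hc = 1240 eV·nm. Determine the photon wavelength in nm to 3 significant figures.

For Z = 5 the level energies scale as Z², so the effective Rydberg energy is 13.6 × 25 = 340.0 eV.
ΔE = 340.0 × (1/5² − 1/6²) = 340.0 × 0.01222 = 4.156 eV.
λ = hc/ΔE = 1240 / 4.156 = 298 nm.

298 nm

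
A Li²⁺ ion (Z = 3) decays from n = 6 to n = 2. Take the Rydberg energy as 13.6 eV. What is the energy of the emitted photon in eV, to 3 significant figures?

The Bohr energies scale as Z², so for Z = 3: E_n = −122.4/n² eV.
E_6 = −122.4/36 = −3.400 eV and E_2 = −122.4/4 = −30.60 eV.
The photon energy is |E_6 − E_2| = 27.2 eV.

27.2 eV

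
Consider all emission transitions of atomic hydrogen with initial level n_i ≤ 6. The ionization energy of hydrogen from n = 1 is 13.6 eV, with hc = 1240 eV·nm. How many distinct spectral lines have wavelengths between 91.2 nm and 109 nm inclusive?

4

Enumerate all n_i → n_f pairs with 1 ≤ n_f < n_i ≤ 6 and compute λ = 1240 / [13.6·1·(1/n_f² − 1/n_i²)].
Lines falling in [91.2, 109] nm: 6→1 (93.78 nm), 5→1 (94.98 nm), 4→1 (97.25 nm), 3→1 (102.6 nm).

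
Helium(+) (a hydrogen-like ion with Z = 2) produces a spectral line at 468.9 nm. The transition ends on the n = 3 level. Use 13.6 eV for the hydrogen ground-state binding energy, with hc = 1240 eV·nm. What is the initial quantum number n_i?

n_i = 4

The photon energy is ΔE = hc/λ = 1240 / 468.9 = 2.644 eV.
With Z = 2, ΔE = 54.40 × (1/n_f² − 1/n_i²), so 1/n_f² − 1/n_i² = 0.04861.
With n_f = 3: 1/n_i² = 1/9 − 0.04861 = 0.06250, so n_i ≈ 4.00.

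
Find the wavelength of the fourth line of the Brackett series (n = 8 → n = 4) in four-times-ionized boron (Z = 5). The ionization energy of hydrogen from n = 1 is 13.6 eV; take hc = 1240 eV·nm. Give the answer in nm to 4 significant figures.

77.80 nm

The Brackett series terminates on n_f = 4; the fourth line has n_i = 4+4 = 8.
ΔE = 340.0 × (1/4² − 1/8²) = 15.94 eV.
λ = 1240 / 15.94 = 77.80 nm.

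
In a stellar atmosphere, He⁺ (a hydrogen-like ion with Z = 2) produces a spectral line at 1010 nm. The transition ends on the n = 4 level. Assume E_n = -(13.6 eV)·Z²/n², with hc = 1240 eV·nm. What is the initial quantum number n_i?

The photon energy is ΔE = hc/λ = 1240 / 1010 = 1.228 eV.
With Z = 2, ΔE = 54.40 × (1/n_f² − 1/n_i²), so 1/n_f² − 1/n_i² = 0.02257.
With n_f = 4: 1/n_i² = 1/16 − 0.02257 = 0.03993, so n_i ≈ 5.00.

n_i = 5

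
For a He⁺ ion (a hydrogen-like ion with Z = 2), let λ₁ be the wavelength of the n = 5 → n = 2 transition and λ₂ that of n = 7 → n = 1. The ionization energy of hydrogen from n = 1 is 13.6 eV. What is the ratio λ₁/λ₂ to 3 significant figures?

4.66

λ ∝ 1/ΔE ∝ 1/(1/n_f² − 1/n_i²), and the Z² and hc factors cancel in the ratio.
λ₁/λ₂ = (1/1² − 1/7²)/(1/2² − 1/5²) = 0.9796/0.2100 = 4.66.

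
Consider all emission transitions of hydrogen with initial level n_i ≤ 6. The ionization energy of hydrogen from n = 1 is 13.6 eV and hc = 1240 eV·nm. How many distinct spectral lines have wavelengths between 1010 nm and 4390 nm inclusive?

5

Enumerate all n_i → n_f pairs with 1 ≤ n_f < n_i ≤ 6 and compute λ = 1240 / [13.6·1·(1/n_f² − 1/n_i²)].
Lines falling in [1010, 4390] nm: 6→3 (1094 nm), 5→3 (1282 nm), 4→3 (1876 nm), 6→4 (2626 nm), 5→4 (4052 nm).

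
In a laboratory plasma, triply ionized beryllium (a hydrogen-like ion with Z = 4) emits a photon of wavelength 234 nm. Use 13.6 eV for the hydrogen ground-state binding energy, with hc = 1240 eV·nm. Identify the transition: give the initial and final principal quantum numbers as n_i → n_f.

The photon energy is ΔE = hc/λ = 1240 / 234 = 5.299 eV.
With Z = 4, ΔE = 217.6 × (1/n_f² − 1/n_i²), so 1/n_f² − 1/n_i² = 0.02435.
Trying n_f = 5 gives 1/n_i² = 0.01565, i.e. n_i ≈ 8; this pair matches.

n_i = 8, n_f = 5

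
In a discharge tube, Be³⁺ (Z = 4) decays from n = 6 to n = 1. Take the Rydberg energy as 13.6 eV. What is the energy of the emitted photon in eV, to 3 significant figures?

212 eV

The Bohr energies scale as Z², so for Z = 4: E_n = −217.6/n² eV.
E_6 = −217.6/36 = −6.044 eV and E_1 = −217.6/1 = −217.6 eV.
The photon energy is |E_6 − E_1| = 212 eV.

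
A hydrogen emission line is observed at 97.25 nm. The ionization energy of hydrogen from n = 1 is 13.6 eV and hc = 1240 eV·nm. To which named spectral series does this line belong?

Lyman

ΔE = 1240/97.25 = 12.75 eV.
This matches 13.6 × (1/1² − 1/4²), so n_f = 1: the Lyman series.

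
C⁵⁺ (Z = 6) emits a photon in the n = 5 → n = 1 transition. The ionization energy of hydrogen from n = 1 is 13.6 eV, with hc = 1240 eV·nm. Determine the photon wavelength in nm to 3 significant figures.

For Z = 6 the level energies scale as Z², so the effective Rydberg energy is 13.6 × 36 = 489.6 eV.
ΔE = 489.6 × (1/1² − 1/5²) = 489.6 × 0.9600 = 470.0 eV.
λ = hc/ΔE = 1240 / 470.0 = 2.64 nm.

2.64 nm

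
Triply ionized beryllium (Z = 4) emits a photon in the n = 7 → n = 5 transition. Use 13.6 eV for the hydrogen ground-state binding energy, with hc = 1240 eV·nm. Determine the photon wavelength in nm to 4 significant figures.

290.9 nm

For Z = 4 the level energies scale as Z², so the effective Rydberg energy is 13.6 × 16 = 217.6 eV.
ΔE = 217.6 × (1/5² − 1/7²) = 217.6 × 0.01959 = 4.263 eV.
λ = hc/ΔE = 1240 / 4.263 = 290.9 nm.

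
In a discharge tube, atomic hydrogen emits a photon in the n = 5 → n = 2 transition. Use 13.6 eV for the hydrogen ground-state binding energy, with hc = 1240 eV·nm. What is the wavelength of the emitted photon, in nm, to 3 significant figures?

434 nm

ΔE = 13.60 × (1/2² − 1/5²) = 13.60 × 0.2100 = 2.856 eV.
λ = hc/ΔE = 1240 / 2.856 = 434 nm.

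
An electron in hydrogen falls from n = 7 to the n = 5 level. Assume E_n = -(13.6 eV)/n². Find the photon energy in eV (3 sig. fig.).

0.266 eV

E_7 = −13.60/49 = −0.2776 eV and E_5 = −13.60/25 = −0.5440 eV.
The photon energy is |E_7 − E_5| = 0.266 eV.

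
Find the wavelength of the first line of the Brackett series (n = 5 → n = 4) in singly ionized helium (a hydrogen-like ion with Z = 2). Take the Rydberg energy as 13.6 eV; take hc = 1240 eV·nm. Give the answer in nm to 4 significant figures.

1013 nm

The Brackett series terminates on n_f = 4; the first line has n_i = 4+1 = 5.
ΔE = 54.40 × (1/4² − 1/5²) = 1.224 eV.
λ = 1240 / 1.224 = 1013 nm.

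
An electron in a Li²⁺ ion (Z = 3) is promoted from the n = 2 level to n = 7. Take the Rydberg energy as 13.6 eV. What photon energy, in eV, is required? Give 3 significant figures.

28.1 eV

The Bohr energies scale as Z², so for Z = 3: E_n = −122.4/n² eV.
E_7 = −122.4/49 = −2.498 eV and E_2 = −122.4/4 = −30.60 eV.
The photon energy is |E_7 − E_2| = 28.1 eV.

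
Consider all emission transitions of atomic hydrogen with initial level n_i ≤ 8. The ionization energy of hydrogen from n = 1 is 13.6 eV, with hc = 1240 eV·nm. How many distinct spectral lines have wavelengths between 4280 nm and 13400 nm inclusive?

Enumerate all n_i → n_f pairs with 1 ≤ n_f < n_i ≤ 8 and compute λ = 1240 / [13.6·1·(1/n_f² − 1/n_i²)].
Lines falling in [4280, 13400] nm: 7→5 (4654 nm), 6→5 (7460 nm), 8→6 (7503 nm), 7→6 (12370 nm).

4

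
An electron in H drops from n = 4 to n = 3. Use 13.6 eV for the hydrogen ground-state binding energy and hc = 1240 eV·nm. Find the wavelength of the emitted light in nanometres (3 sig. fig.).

1880 nm

ΔE = 13.60 × (1/3² − 1/4²) = 13.60 × 0.04861 = 0.6611 eV.
λ = hc/ΔE = 1240 / 0.6611 = 1880 nm.
This line belongs to the Paschen series.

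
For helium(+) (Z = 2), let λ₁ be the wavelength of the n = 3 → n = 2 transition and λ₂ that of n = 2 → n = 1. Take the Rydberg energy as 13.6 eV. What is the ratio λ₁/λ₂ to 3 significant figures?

5.40

λ ∝ 1/ΔE ∝ 1/(1/n_f² − 1/n_i²), and the Z² and hc factors cancel in the ratio.
λ₁/λ₂ = (1/1² − 1/2²)/(1/2² − 1/3²) = 0.7500/0.1389 = 5.40.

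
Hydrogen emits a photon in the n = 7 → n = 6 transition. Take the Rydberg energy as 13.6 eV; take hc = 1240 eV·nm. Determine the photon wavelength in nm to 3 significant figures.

ΔE = 13.60 × (1/6² − 1/7²) = 13.60 × 0.007370 = 0.1002 eV.
λ = hc/ΔE = 1240 / 0.1002 = 12400 nm.

12400 nm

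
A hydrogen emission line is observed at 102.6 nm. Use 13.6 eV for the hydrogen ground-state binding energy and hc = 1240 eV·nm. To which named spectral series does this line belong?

Lyman

ΔE = 1240/102.6 = 12.09 eV.
This matches 13.6 × (1/1² − 1/3²), so n_f = 1: the Lyman series.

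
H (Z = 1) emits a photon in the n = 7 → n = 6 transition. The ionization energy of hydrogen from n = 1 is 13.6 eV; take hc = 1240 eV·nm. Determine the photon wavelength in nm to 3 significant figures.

12400 nm

ΔE = 13.60 × (1/6² − 1/7²) = 13.60 × 0.007370 = 0.1002 eV.
λ = hc/ΔE = 1240 / 0.1002 = 12400 nm.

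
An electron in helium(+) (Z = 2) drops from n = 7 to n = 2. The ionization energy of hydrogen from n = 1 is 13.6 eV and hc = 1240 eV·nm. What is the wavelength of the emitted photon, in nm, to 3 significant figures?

For Z = 2 the level energies scale as Z², so the effective Rydberg energy is 13.6 × 4 = 54.40 eV.
ΔE = 54.40 × (1/2² − 1/7²) = 54.40 × 0.2296 = 12.49 eV.
λ = hc/ΔE = 1240 / 12.49 = 99.3 nm.

99.3 nm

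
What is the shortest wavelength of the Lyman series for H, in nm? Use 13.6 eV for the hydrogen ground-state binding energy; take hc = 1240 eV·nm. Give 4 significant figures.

91.18 nm

The Lyman series has lower level n_f = 1; the series limit corresponds to n_i → ∞.
ΔE_max = 13.6 × 1 / 1² = 13.60 eV.
λ_min = 1240 / 13.60 = 91.18 nm.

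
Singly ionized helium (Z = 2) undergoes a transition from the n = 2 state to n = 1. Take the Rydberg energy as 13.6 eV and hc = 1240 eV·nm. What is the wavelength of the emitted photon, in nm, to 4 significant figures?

For Z = 2 the level energies scale as Z², so the effective Rydberg energy is 13.6 × 4 = 54.40 eV.
ΔE = 54.40 × (1/1² − 1/2²) = 54.40 × 0.7500 = 40.80 eV.
λ = hc/ΔE = 1240 / 40.80 = 30.39 nm.

30.39 nm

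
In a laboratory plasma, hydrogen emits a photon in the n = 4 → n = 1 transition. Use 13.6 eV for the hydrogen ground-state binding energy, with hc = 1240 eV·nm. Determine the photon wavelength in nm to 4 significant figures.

ΔE = 13.60 × (1/1² − 1/4²) = 13.60 × 0.9375 = 12.75 eV.
λ = hc/ΔE = 1240 / 12.75 = 97.25 nm.
This line belongs to the Lyman series.

97.25 nm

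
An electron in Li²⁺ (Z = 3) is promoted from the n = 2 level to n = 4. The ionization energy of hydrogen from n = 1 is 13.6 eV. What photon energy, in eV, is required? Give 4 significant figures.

22.95 eV

The Bohr energies scale as Z², so for Z = 3: E_n = −122.4/n² eV.
E_4 = −122.4/16 = −7.650 eV and E_2 = −122.4/4 = −30.60 eV.
The photon energy is |E_4 − E_2| = 22.95 eV.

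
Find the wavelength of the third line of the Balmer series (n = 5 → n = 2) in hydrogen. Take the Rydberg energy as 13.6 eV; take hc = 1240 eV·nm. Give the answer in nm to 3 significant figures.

The Balmer series terminates on n_f = 2; the third line has n_i = 2+3 = 5.
ΔE = 13.60 × (1/2² − 1/5²) = 2.856 eV.
λ = 1240 / 2.856 = 434 nm.

434 nm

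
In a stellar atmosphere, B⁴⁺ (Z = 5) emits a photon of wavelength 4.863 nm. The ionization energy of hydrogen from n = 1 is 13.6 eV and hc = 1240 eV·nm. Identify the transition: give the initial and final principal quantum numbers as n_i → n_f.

The photon energy is ΔE = hc/λ = 1240 / 4.863 = 255.0 eV.
With Z = 5, ΔE = 340.0 × (1/n_f² − 1/n_i²), so 1/n_f² − 1/n_i² = 0.7500.
Trying n_f = 1 gives 1/n_i² = 0.2500, i.e. n_i ≈ 2; this pair matches.

n_i = 2, n_f = 1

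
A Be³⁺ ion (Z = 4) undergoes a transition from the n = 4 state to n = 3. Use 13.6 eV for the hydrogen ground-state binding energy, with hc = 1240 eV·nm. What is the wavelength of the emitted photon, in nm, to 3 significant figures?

117 nm

For Z = 4 the level energies scale as Z², so the effective Rydberg energy is 13.6 × 16 = 217.6 eV.
ΔE = 217.6 × (1/3² − 1/4²) = 217.6 × 0.04861 = 10.58 eV.
λ = hc/ΔE = 1240 / 10.58 = 117 nm.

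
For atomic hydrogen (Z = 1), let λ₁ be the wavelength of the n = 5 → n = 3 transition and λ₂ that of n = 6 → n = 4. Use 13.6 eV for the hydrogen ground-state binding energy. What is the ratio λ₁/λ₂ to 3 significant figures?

0.488

λ ∝ 1/ΔE ∝ 1/(1/n_f² − 1/n_i²), and the Z² and hc factors cancel in the ratio.
λ₁/λ₂ = (1/4² − 1/6²)/(1/3² − 1/5²) = 0.03472/0.07111 = 0.488.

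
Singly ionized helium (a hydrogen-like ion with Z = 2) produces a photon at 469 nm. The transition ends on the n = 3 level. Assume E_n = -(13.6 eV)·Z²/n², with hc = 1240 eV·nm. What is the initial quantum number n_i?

The photon energy is ΔE = hc/λ = 1240 / 469 = 2.644 eV.
With Z = 2, ΔE = 54.40 × (1/n_f² − 1/n_i²), so 1/n_f² − 1/n_i² = 0.04860.
With n_f = 3: 1/n_i² = 1/9 − 0.04860 = 0.06251, so n_i ≈ 4.00.

n_i = 4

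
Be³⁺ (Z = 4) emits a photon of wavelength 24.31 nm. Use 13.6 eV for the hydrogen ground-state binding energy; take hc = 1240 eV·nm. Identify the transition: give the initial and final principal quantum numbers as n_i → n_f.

n_i = 8, n_f = 2

The photon energy is ΔE = hc/λ = 1240 / 24.31 = 51.01 eV.
With Z = 4, ΔE = 217.6 × (1/n_f² − 1/n_i²), so 1/n_f² − 1/n_i² = 0.2344.
Trying n_f = 2 gives 1/n_i² = 0.01559, i.e. n_i ≈ 8; this pair matches.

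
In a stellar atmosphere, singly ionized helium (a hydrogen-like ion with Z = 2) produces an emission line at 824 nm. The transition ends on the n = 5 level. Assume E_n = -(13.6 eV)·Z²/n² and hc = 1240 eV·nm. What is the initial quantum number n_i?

n_i = 9

The photon energy is ΔE = hc/λ = 1240 / 824 = 1.505 eV.
With Z = 2, ΔE = 54.40 × (1/n_f² − 1/n_i²), so 1/n_f² − 1/n_i² = 0.02766.
With n_f = 5: 1/n_i² = 1/25 − 0.02766 = 0.01234, so n_i ≈ 9.00.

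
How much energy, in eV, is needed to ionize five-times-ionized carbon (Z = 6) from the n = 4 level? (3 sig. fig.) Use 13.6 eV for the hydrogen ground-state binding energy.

30.6 eV

E_n = −13.6 Z²/n² = −489.6/n² eV for Z = 6.
E_4 = −489.6/16 = −30.6 eV, so ionization (to E = 0) requires 30.6 eV.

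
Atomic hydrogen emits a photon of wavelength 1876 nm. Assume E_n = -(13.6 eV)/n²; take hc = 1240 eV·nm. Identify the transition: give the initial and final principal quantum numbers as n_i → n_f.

The photon energy is ΔE = hc/λ = 1240 / 1876 = 0.6610 eV.
With Z = 1, ΔE = 13.60 × (1/n_f² − 1/n_i²), so 1/n_f² − 1/n_i² = 0.04860.
Trying n_f = 3 gives 1/n_i² = 0.06251, i.e. n_i ≈ 4; this pair matches.

n_i = 4, n_f = 3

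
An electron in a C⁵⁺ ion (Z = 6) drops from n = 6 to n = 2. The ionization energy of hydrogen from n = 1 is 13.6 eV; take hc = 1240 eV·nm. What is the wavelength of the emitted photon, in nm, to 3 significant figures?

11.4 nm

For Z = 6 the level energies scale as Z², so the effective Rydberg energy is 13.6 × 36 = 489.6 eV.
ΔE = 489.6 × (1/2² − 1/6²) = 489.6 × 0.2222 = 108.8 eV.
λ = hc/ΔE = 1240 / 108.8 = 11.4 nm.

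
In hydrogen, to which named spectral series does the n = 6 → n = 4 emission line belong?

Brackett

The series is set by the lower level: n_f = 4 is the Brackett series.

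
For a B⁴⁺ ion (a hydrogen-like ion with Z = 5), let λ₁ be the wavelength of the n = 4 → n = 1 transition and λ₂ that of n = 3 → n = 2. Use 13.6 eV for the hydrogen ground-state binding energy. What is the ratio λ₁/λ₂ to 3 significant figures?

0.148

λ ∝ 1/ΔE ∝ 1/(1/n_f² − 1/n_i²), and the Z² and hc factors cancel in the ratio.
λ₁/λ₂ = (1/2² − 1/3²)/(1/1² − 1/4²) = 0.1389/0.9375 = 0.148.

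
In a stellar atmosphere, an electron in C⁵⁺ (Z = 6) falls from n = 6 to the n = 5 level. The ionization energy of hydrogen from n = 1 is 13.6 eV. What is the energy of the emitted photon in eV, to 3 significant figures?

The Bohr energies scale as Z², so for Z = 6: E_n = −489.6/n² eV.
E_6 = −489.6/36 = −13.60 eV and E_5 = −489.6/25 = −19.58 eV.
The photon energy is |E_6 − E_5| = 5.98 eV.

5.98 eV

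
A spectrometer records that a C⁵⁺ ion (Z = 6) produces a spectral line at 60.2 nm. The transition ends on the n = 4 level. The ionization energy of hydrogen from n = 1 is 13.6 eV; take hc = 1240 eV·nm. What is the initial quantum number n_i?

n_i = 7

The photon energy is ΔE = hc/λ = 1240 / 60.2 = 20.60 eV.
With Z = 6, ΔE = 489.6 × (1/n_f² − 1/n_i²), so 1/n_f² − 1/n_i² = 0.04207.
With n_f = 4: 1/n_i² = 1/16 − 0.04207 = 0.02043, so n_i ≈ 7.00.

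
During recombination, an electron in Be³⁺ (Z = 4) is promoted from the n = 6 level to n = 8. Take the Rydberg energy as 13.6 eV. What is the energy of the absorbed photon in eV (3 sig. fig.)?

The Bohr energies scale as Z², so for Z = 4: E_n = −217.6/n² eV.
E_8 = −217.6/64 = −3.400 eV and E_6 = −217.6/36 = −6.044 eV.
The photon energy is |E_8 − E_6| = 2.64 eV.

2.64 eV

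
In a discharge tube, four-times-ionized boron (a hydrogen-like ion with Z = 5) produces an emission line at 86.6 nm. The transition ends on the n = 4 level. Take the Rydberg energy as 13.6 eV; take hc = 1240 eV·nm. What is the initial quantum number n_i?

n_i = 7

The photon energy is ΔE = hc/λ = 1240 / 86.6 = 14.32 eV.
With Z = 5, ΔE = 340.0 × (1/n_f² − 1/n_i²), so 1/n_f² − 1/n_i² = 0.04211.
With n_f = 4: 1/n_i² = 1/16 − 0.04211 = 0.02039, so n_i ≈ 7.00.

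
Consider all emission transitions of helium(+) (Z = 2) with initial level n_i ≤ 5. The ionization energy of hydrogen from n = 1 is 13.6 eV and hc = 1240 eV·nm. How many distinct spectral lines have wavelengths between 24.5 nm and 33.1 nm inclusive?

Enumerate all n_i → n_f pairs with 1 ≤ n_f < n_i ≤ 5 and compute λ = 1240 / [13.6·4·(1/n_f² − 1/n_i²)].
Lines falling in [24.5, 33.1] nm: 3→1 (25.64 nm), 2→1 (30.39 nm).

2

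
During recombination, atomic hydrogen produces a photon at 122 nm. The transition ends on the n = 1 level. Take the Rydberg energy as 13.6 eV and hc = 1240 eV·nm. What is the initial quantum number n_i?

n_i = 2

The photon energy is ΔE = hc/λ = 1240 / 122 = 10.16 eV.
With Z = 1, ΔE = 13.60 × (1/n_f² − 1/n_i²), so 1/n_f² − 1/n_i² = 0.7473.
With n_f = 1: 1/n_i² = 1/1 − 0.7473 = 0.2527, so n_i ≈ 1.99.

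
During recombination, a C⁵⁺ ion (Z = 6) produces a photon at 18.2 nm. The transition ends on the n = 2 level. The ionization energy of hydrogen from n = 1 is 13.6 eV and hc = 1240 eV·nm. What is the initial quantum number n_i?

The photon energy is ΔE = hc/λ = 1240 / 18.2 = 68.13 eV.
With Z = 6, ΔE = 489.6 × (1/n_f² − 1/n_i²), so 1/n_f² − 1/n_i² = 0.1392.
With n_f = 2: 1/n_i² = 1/4 − 0.1392 = 0.1108, so n_i ≈ 3.00.

n_i = 3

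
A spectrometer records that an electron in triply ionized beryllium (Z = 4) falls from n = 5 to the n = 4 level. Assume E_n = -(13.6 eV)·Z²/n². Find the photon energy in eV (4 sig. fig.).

4.896 eV

The Bohr energies scale as Z², so for Z = 4: E_n = −217.6/n² eV.
E_5 = −217.6/25 = −8.704 eV and E_4 = −217.6/16 = −13.60 eV.
The photon energy is |E_5 − E_4| = 4.896 eV.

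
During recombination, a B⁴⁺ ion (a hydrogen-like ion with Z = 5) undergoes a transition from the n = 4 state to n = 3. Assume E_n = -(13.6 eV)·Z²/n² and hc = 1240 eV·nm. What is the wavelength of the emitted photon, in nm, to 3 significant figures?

For Z = 5 the level energies scale as Z², so the effective Rydberg energy is 13.6 × 25 = 340.0 eV.
ΔE = 340.0 × (1/3² − 1/4²) = 340.0 × 0.04861 = 16.53 eV.
λ = hc/ΔE = 1240 / 16.53 = 75.0 nm.

75.0 nm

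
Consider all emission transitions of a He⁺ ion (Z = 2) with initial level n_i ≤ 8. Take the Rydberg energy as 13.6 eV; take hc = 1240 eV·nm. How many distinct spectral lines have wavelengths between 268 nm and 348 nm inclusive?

2

Enumerate all n_i → n_f pairs with 1 ≤ n_f < n_i ≤ 8 and compute λ = 1240 / [13.6·4·(1/n_f² − 1/n_i²)].
Lines falling in [268, 348] nm: 6→3 (273.5 nm), 5→3 (320.5 nm).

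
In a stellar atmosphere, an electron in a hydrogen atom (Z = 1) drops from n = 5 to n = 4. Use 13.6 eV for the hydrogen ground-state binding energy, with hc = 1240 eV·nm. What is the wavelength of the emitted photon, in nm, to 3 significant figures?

ΔE = 13.60 × (1/4² − 1/5²) = 13.60 × 0.02250 = 0.3060 eV.
λ = hc/ΔE = 1240 / 0.3060 = 4050 nm.

4050 nm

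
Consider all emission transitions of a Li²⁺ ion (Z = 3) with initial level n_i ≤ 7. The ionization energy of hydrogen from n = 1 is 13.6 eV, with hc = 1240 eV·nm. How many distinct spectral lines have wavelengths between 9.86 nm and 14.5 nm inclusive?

Enumerate all n_i → n_f pairs with 1 ≤ n_f < n_i ≤ 7 and compute λ = 1240 / [13.6·9·(1/n_f² − 1/n_i²)].
Lines falling in [9.86, 14.5] nm: 7→1 (10.34 nm), 6→1 (10.42 nm), 5→1 (10.55 nm), 4→1 (10.81 nm), 3→1 (11.40 nm), 2→1 (13.51 nm).

6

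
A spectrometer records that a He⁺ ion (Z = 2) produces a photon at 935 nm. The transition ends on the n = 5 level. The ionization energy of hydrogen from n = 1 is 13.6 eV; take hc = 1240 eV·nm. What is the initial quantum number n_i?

n_i = 8

The photon energy is ΔE = hc/λ = 1240 / 935 = 1.326 eV.
With Z = 2, ΔE = 54.40 × (1/n_f² − 1/n_i²), so 1/n_f² − 1/n_i² = 0.02438.
With n_f = 5: 1/n_i² = 1/25 − 0.02438 = 0.01562, so n_i ≈ 8.00.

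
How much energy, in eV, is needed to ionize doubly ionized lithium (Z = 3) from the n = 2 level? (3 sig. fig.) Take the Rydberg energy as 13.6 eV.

E_n = −13.6 Z²/n² = −122.4/n² eV for Z = 3.
E_2 = −122.4/4 = −30.6 eV, so ionization (to E = 0) requires 30.6 eV.

30.6 eV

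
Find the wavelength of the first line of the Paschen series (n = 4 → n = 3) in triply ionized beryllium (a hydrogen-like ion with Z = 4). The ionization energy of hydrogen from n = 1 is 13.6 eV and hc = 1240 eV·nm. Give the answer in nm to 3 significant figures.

The Paschen series terminates on n_f = 3; the first line has n_i = 3+1 = 4.
ΔE = 217.6 × (1/3² − 1/4²) = 10.58 eV.
λ = 1240 / 10.58 = 117 nm.

117 nm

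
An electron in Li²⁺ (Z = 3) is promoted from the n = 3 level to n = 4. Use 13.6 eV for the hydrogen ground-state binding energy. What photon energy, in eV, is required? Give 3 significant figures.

The Bohr energies scale as Z², so for Z = 3: E_n = −122.4/n² eV.
E_4 = −122.4/16 = −7.650 eV and E_3 = −122.4/9 = −13.60 eV.
The photon energy is |E_4 − E_3| = 5.95 eV.

5.95 eV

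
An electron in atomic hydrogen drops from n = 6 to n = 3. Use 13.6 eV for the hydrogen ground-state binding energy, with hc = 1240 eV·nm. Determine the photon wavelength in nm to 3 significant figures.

ΔE = 13.60 × (1/3² − 1/6²) = 13.60 × 0.08333 = 1.133 eV.
λ = hc/ΔE = 1240 / 1.133 = 1090 nm.

1090 nm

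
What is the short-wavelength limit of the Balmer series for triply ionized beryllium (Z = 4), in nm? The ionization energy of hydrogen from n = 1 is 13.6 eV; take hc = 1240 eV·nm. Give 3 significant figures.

22.8 nm

The Balmer series has lower level n_f = 2; the series limit corresponds to n_i → ∞.
ΔE_max = 13.6 × 16 / 2² = 54.40 eV.
λ_min = 1240 / 54.40 = 22.8 nm.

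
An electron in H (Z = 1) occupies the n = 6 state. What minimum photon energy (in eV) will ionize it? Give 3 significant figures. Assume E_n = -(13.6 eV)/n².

0.378 eV

E_6 = −13.60/36 = −0.378 eV, so ionization (to E = 0) requires 0.378 eV.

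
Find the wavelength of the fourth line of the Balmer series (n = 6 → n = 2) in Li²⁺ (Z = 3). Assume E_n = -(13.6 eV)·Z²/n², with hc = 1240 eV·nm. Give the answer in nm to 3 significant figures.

45.6 nm

The Balmer series terminates on n_f = 2; the fourth line has n_i = 2+4 = 6.
ΔE = 122.4 × (1/2² − 1/6²) = 27.20 eV.
λ = 1240 / 27.20 = 45.6 nm.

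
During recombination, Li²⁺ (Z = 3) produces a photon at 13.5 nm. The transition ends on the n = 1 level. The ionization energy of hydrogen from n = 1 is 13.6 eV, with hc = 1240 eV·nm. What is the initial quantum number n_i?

n_i = 2

The photon energy is ΔE = hc/λ = 1240 / 13.5 = 91.85 eV.
With Z = 3, ΔE = 122.4 × (1/n_f² − 1/n_i²), so 1/n_f² − 1/n_i² = 0.7504.
With n_f = 1: 1/n_i² = 1/1 − 0.7504 = 0.2496, so n_i ≈ 2.00.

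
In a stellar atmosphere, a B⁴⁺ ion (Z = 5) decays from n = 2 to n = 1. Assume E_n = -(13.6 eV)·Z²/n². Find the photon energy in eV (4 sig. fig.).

The Bohr energies scale as Z², so for Z = 5: E_n = −340.0/n² eV.
E_2 = −340.0/4 = −85.00 eV and E_1 = −340.0/1 = −340.0 eV.
The photon energy is |E_2 − E_1| = 255.0 eV.

255.0 eV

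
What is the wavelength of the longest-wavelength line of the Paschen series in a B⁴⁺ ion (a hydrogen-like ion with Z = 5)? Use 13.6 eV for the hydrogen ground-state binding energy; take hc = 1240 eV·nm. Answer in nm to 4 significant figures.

75.03 nm

The Paschen series terminates on n_f = 3; the first line has n_i = 3+1 = 4.
ΔE = 340.0 × (1/3² − 1/4²) = 16.53 eV.
λ = 1240 / 16.53 = 75.03 nm.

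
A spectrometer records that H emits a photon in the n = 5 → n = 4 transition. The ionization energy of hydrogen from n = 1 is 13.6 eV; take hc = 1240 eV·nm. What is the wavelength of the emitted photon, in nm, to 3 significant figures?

ΔE = 13.60 × (1/4² − 1/5²) = 13.60 × 0.02250 = 0.3060 eV.
λ = hc/ΔE = 1240 / 0.3060 = 4050 nm.

4050 nm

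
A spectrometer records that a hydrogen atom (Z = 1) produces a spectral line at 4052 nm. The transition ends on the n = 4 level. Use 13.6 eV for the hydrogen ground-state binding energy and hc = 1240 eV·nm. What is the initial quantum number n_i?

n_i = 5

The photon energy is ΔE = hc/λ = 1240 / 4052 = 0.3060 eV.
With Z = 1, ΔE = 13.60 × (1/n_f² − 1/n_i²), so 1/n_f² − 1/n_i² = 0.02250.
With n_f = 4: 1/n_i² = 1/16 − 0.02250 = 0.04000, so n_i ≈ 5.00.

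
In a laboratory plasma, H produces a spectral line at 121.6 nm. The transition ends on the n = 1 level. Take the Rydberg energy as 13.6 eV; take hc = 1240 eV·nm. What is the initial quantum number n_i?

n_i = 2

The photon energy is ΔE = hc/λ = 1240 / 121.6 = 10.20 eV.
With Z = 1, ΔE = 13.60 × (1/n_f² − 1/n_i²), so 1/n_f² − 1/n_i² = 0.7498.
With n_f = 1: 1/n_i² = 1/1 − 0.7498 = 0.2502, so n_i ≈ 2.00.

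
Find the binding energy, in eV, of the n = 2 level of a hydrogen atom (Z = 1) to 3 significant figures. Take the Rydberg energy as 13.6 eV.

3.40 eV

E_2 = −13.60/4 = −3.40 eV, so ionization (to E = 0) requires 3.40 eV.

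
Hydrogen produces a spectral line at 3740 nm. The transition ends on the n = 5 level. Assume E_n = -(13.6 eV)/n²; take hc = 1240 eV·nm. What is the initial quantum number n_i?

n_i = 8

The photon energy is ΔE = hc/λ = 1240 / 3740 = 0.3316 eV.
With Z = 1, ΔE = 13.60 × (1/n_f² − 1/n_i²), so 1/n_f² − 1/n_i² = 0.02438.
With n_f = 5: 1/n_i² = 1/25 − 0.02438 = 0.01562, so n_i ≈ 8.00.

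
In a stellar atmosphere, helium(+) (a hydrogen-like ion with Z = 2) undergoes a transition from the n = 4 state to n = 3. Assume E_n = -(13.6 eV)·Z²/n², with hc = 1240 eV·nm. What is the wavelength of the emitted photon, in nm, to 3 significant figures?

For Z = 2 the level energies scale as Z², so the effective Rydberg energy is 13.6 × 4 = 54.40 eV.
ΔE = 54.40 × (1/3² − 1/4²) = 54.40 × 0.04861 = 2.644 eV.
λ = hc/ΔE = 1240 / 2.644 = 469 nm.

469 nm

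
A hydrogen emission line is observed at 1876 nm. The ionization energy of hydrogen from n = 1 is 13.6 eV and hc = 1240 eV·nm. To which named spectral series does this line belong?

ΔE = 1240/1876 = 0.6610 eV.
This matches 13.6 × (1/3² − 1/4²), so n_f = 3: the Paschen series.

Paschen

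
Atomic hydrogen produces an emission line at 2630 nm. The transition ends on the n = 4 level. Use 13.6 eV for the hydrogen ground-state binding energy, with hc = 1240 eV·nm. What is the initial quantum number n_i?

n_i = 6

The photon energy is ΔE = hc/λ = 1240 / 2630 = 0.4715 eV.
With Z = 1, ΔE = 13.60 × (1/n_f² − 1/n_i²), so 1/n_f² − 1/n_i² = 0.03467.
With n_f = 4: 1/n_i² = 1/16 − 0.03467 = 0.02783, so n_i ≈ 5.99.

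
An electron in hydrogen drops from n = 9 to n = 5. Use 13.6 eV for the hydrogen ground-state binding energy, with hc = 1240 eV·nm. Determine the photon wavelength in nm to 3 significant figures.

ΔE = 13.60 × (1/5² − 1/9²) = 13.60 × 0.02765 = 0.3761 eV.
λ = hc/ΔE = 1240 / 0.3761 = 3300 nm.

3300 nm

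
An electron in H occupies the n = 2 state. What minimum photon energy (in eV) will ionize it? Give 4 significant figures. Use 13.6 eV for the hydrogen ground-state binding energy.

E_2 = −13.60/4 = −3.400 eV, so ionization (to E = 0) requires 3.400 eV.

3.400 eV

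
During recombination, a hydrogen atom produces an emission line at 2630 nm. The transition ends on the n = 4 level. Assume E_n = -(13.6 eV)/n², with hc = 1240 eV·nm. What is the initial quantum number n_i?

The photon energy is ΔE = hc/λ = 1240 / 2630 = 0.4715 eV.
With Z = 1, ΔE = 13.60 × (1/n_f² − 1/n_i²), so 1/n_f² − 1/n_i² = 0.03467.
With n_f = 4: 1/n_i² = 1/16 − 0.03467 = 0.02783, so n_i ≈ 5.99.

n_i = 6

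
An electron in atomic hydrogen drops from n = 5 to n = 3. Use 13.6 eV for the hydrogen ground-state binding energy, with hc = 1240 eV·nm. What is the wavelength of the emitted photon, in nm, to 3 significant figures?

1280 nm

ΔE = 13.60 × (1/3² − 1/5²) = 13.60 × 0.07111 = 0.9671 eV.
λ = hc/ΔE = 1240 / 0.9671 = 1280 nm.
This line belongs to the Paschen series.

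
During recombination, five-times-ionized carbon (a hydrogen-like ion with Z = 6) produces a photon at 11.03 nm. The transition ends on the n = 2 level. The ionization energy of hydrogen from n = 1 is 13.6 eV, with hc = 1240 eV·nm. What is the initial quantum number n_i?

n_i = 7

The photon energy is ΔE = hc/λ = 1240 / 11.03 = 112.4 eV.
With Z = 6, ΔE = 489.6 × (1/n_f² − 1/n_i²), so 1/n_f² − 1/n_i² = 0.2296.
With n_f = 2: 1/n_i² = 1/4 − 0.2296 = 0.02038, so n_i ≈ 7.00.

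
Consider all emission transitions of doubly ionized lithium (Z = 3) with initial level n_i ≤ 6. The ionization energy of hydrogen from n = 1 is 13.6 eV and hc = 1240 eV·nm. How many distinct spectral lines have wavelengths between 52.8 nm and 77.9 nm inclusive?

Enumerate all n_i → n_f pairs with 1 ≤ n_f < n_i ≤ 6 and compute λ = 1240 / [13.6·9·(1/n_f² − 1/n_i²)].
Lines falling in [52.8, 77.9] nm: 4→2 (54.03 nm), 3→2 (72.94 nm).

2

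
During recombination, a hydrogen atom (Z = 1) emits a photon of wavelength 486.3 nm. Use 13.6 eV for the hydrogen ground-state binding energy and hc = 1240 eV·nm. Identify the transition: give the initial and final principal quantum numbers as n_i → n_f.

The photon energy is ΔE = hc/λ = 1240 / 486.3 = 2.550 eV.
With Z = 1, ΔE = 13.60 × (1/n_f² − 1/n_i²), so 1/n_f² − 1/n_i² = 0.1875.
Trying n_f = 2 gives 1/n_i² = 0.06251, i.e. n_i ≈ 4; this pair matches.

n_i = 4, n_f = 2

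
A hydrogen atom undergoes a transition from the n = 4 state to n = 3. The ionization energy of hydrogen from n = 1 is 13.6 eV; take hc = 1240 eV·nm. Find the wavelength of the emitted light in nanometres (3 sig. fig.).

1880 nm

ΔE = 13.60 × (1/3² − 1/4²) = 13.60 × 0.04861 = 0.6611 eV.
λ = hc/ΔE = 1240 / 0.6611 = 1880 nm.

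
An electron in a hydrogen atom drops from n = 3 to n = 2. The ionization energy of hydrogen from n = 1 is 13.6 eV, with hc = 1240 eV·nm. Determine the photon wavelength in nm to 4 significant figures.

656.5 nm

ΔE = 13.60 × (1/2² − 1/3²) = 13.60 × 0.1389 = 1.889 eV.
λ = hc/ΔE = 1240 / 1.889 = 656.5 nm.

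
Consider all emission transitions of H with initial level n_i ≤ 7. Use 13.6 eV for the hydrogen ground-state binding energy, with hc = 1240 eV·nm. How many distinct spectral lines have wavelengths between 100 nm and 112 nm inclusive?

1

Enumerate all n_i → n_f pairs with 1 ≤ n_f < n_i ≤ 7 and compute λ = 1240 / [13.6·1·(1/n_f² − 1/n_i²)].
Lines falling in [100, 112] nm: 3→1 (102.6 nm).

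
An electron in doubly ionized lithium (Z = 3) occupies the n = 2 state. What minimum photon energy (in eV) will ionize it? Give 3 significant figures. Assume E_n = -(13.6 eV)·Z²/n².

30.6 eV

E_n = −13.6 Z²/n² = −122.4/n² eV for Z = 3.
E_2 = −122.4/4 = −30.6 eV, so ionization (to E = 0) requires 30.6 eV.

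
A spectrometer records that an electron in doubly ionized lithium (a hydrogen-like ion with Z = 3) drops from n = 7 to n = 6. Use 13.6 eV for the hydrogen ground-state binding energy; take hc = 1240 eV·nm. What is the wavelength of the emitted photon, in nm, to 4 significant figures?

For Z = 3 the level energies scale as Z², so the effective Rydberg energy is 13.6 × 9 = 122.4 eV.
ΔE = 122.4 × (1/6² − 1/7²) = 122.4 × 0.007370 = 0.9020 eV.
λ = hc/ΔE = 1240 / 0.9020 = 1375 nm.

1375 nm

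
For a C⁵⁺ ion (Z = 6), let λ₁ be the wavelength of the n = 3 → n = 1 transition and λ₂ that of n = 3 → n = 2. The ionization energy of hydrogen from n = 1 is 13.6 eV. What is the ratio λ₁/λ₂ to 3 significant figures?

λ ∝ 1/ΔE ∝ 1/(1/n_f² − 1/n_i²), and the Z² and hc factors cancel in the ratio.
λ₁/λ₂ = (1/2² − 1/3²)/(1/1² − 1/3²) = 0.1389/0.8889 = 0.156.

0.156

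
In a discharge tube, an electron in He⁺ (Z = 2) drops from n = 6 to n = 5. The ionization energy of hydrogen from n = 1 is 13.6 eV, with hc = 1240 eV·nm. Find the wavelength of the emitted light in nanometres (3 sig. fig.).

For Z = 2 the level energies scale as Z², so the effective Rydberg energy is 13.6 × 4 = 54.40 eV.
ΔE = 54.40 × (1/5² − 1/6²) = 54.40 × 0.01222 = 0.6649 eV.
λ = hc/ΔE = 1240 / 0.6649 = 1860 nm.

1860 nm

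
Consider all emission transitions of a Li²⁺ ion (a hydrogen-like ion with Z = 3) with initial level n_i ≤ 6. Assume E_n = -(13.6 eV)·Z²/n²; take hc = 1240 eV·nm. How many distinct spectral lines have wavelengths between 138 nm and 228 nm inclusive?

2

Enumerate all n_i → n_f pairs with 1 ≤ n_f < n_i ≤ 6 and compute λ = 1240 / [13.6·9·(1/n_f² − 1/n_i²)].
Lines falling in [138, 228] nm: 5→3 (142.5 nm), 4→3 (208.4 nm).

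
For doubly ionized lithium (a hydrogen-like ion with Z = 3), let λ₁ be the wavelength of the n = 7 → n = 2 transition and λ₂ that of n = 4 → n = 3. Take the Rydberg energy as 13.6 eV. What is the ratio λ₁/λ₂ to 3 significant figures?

0.212

λ ∝ 1/ΔE ∝ 1/(1/n_f² − 1/n_i²), and the Z² and hc factors cancel in the ratio.
λ₁/λ₂ = (1/3² − 1/4²)/(1/2² − 1/7²) = 0.04861/0.2296 = 0.212.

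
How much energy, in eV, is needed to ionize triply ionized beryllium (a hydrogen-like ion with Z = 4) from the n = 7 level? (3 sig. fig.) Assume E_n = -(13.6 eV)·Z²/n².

4.44 eV

E_n = −13.6 Z²/n² = −217.6/n² eV for Z = 4.
E_7 = −217.6/49 = −4.44 eV, so ionization (to E = 0) requires 4.44 eV.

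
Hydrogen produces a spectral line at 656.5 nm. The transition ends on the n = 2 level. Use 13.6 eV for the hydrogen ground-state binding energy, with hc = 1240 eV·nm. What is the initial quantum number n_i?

n_i = 3

The photon energy is ΔE = hc/λ = 1240 / 656.5 = 1.889 eV.
With Z = 1, ΔE = 13.60 × (1/n_f² − 1/n_i²), so 1/n_f² − 1/n_i² = 0.1389.
With n_f = 2: 1/n_i² = 1/4 − 0.1389 = 0.1111, so n_i ≈ 3.00.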